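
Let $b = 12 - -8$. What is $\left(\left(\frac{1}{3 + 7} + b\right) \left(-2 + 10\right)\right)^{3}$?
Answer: $\frac{519718464}{125} \approx 4.1577 \cdot 10^{6}$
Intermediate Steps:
$b = 20$ ($b = 12 + 8 = 20$)
$\left(\left(\frac{1}{3 + 7} + b\right) \left(-2 + 10\right)\right)^{3} = \left(\left(\frac{1}{3 + 7} + 20\right) \left(-2 + 10\right)\right)^{3} = \left(\left(\frac{1}{10} + 20\right) 8\right)^{3} = \left(\frac{201}{10} \cdot 8\right)^{3} = \left(\frac{804}{5}\right)^{3} = \frac{519718464}{125}$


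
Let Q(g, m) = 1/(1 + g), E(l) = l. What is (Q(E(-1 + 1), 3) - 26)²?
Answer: 625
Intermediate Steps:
(Q(E(-1 + 1), 3) - 26)² = (1/(1 + (-1 + 1)) - 26)² = (1/(1 + 0) - 26)² = (1/1 - 26)² = (1 - 26)² = (-25)² = 625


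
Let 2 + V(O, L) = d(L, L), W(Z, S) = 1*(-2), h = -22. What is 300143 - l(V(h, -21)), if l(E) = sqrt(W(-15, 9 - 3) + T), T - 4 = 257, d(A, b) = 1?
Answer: 300143 - sqrt(259) ≈ 3.0013e+5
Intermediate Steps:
W(Z, S) = -2
T = 261 (T = 4 + 257 = 261)
V(O, L) = -1 (V(O, L) = -2 + 1 = -1)
l(E) = sqrt(259) (l(E) = sqrt(-2 + 261) = sqrt(259))
300143 - l(V(h, -21)) = 300143 - sqrt(259)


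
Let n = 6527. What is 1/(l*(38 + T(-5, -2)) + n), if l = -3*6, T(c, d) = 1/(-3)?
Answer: 1/5849 ≈ 0.00017097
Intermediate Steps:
T(c, d) = -1/3
l = -18
1/(l*(38 + T(-5, -2)) + n) = 1/(-18*(38 - 1/3) + 6527) = 1/(-18*113/3 + 6527) = 1/(-678 + 6527) = 1/5849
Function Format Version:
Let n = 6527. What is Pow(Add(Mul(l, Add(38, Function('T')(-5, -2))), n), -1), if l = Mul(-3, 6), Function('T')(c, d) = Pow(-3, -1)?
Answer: Rational(1, 5849) ≈ 0.00017097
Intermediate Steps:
Function('T')(c, d) = Rational(-1, 3)
l = -18
Pow(Add(Mul(l, Add(38, Function('T')(-5, -2))), n), -1) = Pow(Add(Mul(-18, Add(38, Rational(-1, 3))), 6527), -1) = Pow(Add(Mul(-18, Rational(113, 3)), 6527), -1) = Pow(Add(-678, 6527), -1) = Pow(5849, -1) = Rational(1, 5849)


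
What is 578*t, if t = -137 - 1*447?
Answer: -337552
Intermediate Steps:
t = -584 (t = -137 - 447 = -584)
578*t = 578*(-584) = -337552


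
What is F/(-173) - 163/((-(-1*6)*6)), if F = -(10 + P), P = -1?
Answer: -27875/6228 ≈ -4.4758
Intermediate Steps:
F = -9 (F = -(10 - 1) = -1*9 = -9)
F/(-173) - 163/((-(-1*6)*6)) = -9/(-173) - 163/((-(-1*6)*6)) = -9*(-1/173) - 163/((-(-6)*6)) = 9/173 - 163/((-1*(-36))) = 9/173 - 163/36 = -27875/6228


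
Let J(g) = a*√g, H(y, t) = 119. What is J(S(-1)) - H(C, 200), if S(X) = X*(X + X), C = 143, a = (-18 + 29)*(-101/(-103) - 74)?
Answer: -119 - 82731*√2/103 ≈ -1254.9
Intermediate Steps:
a = -82731/103 (a = 11*(-101*(-1/103) - 74) = 11*(101/103 - 74) = 11*(-7521/103) = -82731/103 ≈ -803.21)
S(X) = 2*X² (S(X) = X*(2*X) = 2*X²)
J(g) = -82731*√g/103
J(S(-1)) - H(C, 200) = -82731*√2/103 - 1*119 = -82731*√2/103 - 119 = -119 - 82731*√2/103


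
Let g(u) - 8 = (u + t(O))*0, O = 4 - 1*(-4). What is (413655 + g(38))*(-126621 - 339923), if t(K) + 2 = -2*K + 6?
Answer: -192991990672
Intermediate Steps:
O = 8 (O = 4 + 4 = 8)
t(K) = 4 - 2*K (t(K) = -2 + (-2*K + 6) = -2 + (6 - 2*K) = 4 - 2*K)
g(u) = 8 (g(u) = 8 + (u + (4 - 2*8))*0 = 8 + (u + (4 - 16))*0 = 8 + (u - 12)*0 = 8 + (-12 + u)*0 = 8 + 0 = 8)
(413655 + g(38))*(-126621 - 339923) = (413655 + 8)*(-126621 - 339923) = 413663*(-466544) = -192991990672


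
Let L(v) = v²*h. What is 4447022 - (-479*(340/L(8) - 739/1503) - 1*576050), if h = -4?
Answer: 483095492395/96192 ≈ 5.0222e+6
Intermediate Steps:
L(v) = -4*v² (L(v) = v²*(-4) = -4*v²)
4447022 - (-479*(340/L(8) - 739/1503) - 1*576050) = 4447022 - (-479*(340/((-4*8²)) - 739/1503) - 1*576050) = 4447022 - (-479*(340/((-4*64)) - 739*1/1503) - 576050) = 4447022 - (-479*(340/(-256) - 739/1503) - 576050) = 4447022 - (-479*(340*(-1/256) - 739/1503) - 576050) = 4447022 - (-479*(-85/64 - 739/1503) - 576050) = 4447022 - (-479*(-175051/96192) - 576050) = 4447022 - (83849429/96192 - 576050) = 4447022 - 1*(-55327552171/96192) = 4447022 + 55327552171/96192 = 483095492395/96192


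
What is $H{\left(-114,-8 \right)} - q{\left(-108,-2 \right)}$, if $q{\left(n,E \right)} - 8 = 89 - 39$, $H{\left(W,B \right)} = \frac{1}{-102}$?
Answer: $- \frac{5917}{102} \approx -58.01$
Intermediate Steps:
$H{\left(W,B \right)} = - \frac{1}{102}$
$q{\left(n,E \right)} = 58$ ($q{\left(n,E \right)} = 8 + \left(89 - 39\right) = 8 + 50 = 58$)
$H{\left(-114,-8 \right)} - q{\left(-108,-2 \right)} = - \frac{1}{102} - 58 = - \frac{5917}{102}$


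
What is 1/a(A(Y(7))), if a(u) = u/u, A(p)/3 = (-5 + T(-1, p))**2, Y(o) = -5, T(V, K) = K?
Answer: 1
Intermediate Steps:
A(p) = 3*(-5 + p)**2
a(u) = 1
1/a(A(Y(7))) = 1/1 = 1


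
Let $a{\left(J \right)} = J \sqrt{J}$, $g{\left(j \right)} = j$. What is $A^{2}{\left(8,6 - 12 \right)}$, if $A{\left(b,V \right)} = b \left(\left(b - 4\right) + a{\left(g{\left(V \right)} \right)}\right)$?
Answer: $-12800 - 3072 i \sqrt{6} \approx -12800.0 - 7524.8 i$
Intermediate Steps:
$a{\left(J \right)} = J^{\frac{3}{2}}$
$A{\left(b,V \right)} = b \left(-4 + b + V^{\frac{3}{2}}\right)$ ($A{\left(b,V \right)} = b \left(\left(b - 4\right) + V^{\frac{3}{2}}\right) = b \left(\left(-4 + b\right) + V^{\frac{3}{2}}\right) = b \left(-4 + b + V^{\frac{3}{2}}\right)$)
$A^{2}{\left(8,6 - 12 \right)} = \left(8 \left(-4 + 8 + \left(6 - 12\right)^{\frac{3}{2}}\right)\right)^{2} = \left(8 \left(-4 + 8 + \left(-6\right)^{\frac{3}{2}}\right)\right)^{2} = \left(8 \left(-4 + 8 - 6 i \sqrt{6}\right)\right)^{2} = \left(8 \left(4 - 6 i \sqrt{6}\right)\right)^{2} = \left(32 - 48 i \sqrt{6}\right)^{2}$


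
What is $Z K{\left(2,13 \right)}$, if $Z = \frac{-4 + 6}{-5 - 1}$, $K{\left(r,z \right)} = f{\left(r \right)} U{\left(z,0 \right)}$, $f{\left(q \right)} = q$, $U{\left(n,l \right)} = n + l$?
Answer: $- \frac{26}{3} \approx -8.6667$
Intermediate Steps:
$U{\left(n,l \right)} = l + n$
$K{\left(r,z \right)} = r z$ ($K{\left(r,z \right)} = r \left(0 + z\right) = r z$)
$Z = - \frac{1}{3}$ ($Z = \frac{2}{-6} = 2 \left(- \frac{1}{6}\right) = - \frac{1}{3} \approx -0.33333$)
$Z K{\left(2,13 \right)} = - \frac{2 \cdot 13}{3} = \left(- \frac{1}{3}\right) 26 = - \frac{26}{3}$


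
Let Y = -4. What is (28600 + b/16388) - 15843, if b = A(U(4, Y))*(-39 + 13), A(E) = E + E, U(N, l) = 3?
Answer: 52265390/4097 ≈ 12757.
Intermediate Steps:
A(E) = 2*E
b = -156 (b = (2*3)*(-39 + 13) = 6*(-26) = -156)
(28600 + b/16388) - 15843 = (28600 - 156/16388) - 15843 = (28600 - 156*1/16388) - 15843 = (28600 - 39/4097) - 15843 = 117174161/4097 - 15843 = 52265390/4097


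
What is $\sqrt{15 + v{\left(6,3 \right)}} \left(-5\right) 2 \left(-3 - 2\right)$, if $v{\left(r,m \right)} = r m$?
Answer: $50 \sqrt{33} \approx 287.23$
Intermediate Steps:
$v{\left(r,m \right)} = m r$
$\sqrt{15 + v{\left(6,3 \right)}} \left(-5\right) 2 \left(-3 - 2\right) = \sqrt{15 + 3 \cdot 6} \left(-5\right) 2 \left(-3 - 2\right) = \sqrt{15 + 18} \left(-5\right) 2 \left(-5\right) = \sqrt{33} \left(-5\right) \left(-10\right) = - 5 \sqrt{33} \left(-10\right) = 50 \sqrt{33}$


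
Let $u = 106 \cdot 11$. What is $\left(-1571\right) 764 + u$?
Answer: $-1199078$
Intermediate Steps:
$u = 1166$
$\left(-1571\right) 764 + u = \left(-1571\right) 764 + 1166 = -1200244 + 1166 = -1199078$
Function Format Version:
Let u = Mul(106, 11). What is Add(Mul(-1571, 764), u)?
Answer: -1199078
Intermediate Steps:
u = 1166
Add(Mul(-1571, 764), u) = Add(Mul(-1571, 764), 1166) = Add(-1200244, 1166) = -1199078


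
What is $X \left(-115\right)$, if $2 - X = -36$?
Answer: $-4370$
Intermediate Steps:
$X = 38$ ($X = 2 - -36 = 2 + 36 = 38$)
$X \left(-115\right) = 38 \left(-115\right) = -4370$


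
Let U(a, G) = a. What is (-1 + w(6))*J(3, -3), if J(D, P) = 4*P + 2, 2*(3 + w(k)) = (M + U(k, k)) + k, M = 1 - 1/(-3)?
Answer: -80/3 ≈ -26.667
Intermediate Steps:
M = 4/3 (M = 1 - 1*(-1/3) = 1 + 1/3 = 4/3 ≈ 1.3333)
w(k) = -7/3 + k (w(k) = -3 + ((4/3 + k) + k)/2 = -3 + (4/3 + 2*k)/2 = -3 + (2/3 + k) = -7/3 + k)
J(D, P) = 2 + 4*P
(-1 + w(6))*J(3, -3) = (-1 + (-7/3 + 6))*(2 + 4*(-3)) = (-1 + 11/3)*(2 - 12) = (8/3)*(-10) = -80/3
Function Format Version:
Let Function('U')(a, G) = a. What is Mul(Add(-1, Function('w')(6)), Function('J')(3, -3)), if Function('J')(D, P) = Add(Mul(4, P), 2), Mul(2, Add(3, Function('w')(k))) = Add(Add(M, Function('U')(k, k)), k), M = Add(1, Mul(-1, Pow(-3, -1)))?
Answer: Rational(-80, 3) ≈ -26.667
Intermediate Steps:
M = Rational(4, 3) (M = Add(1, Mul(-1, Rational(-1, 3))) = Add(1, Rational(1, 3)) = Rational(4, 3) ≈ 1.3333)
Function('w')(k) = Add(Rational(-7, 3), k) (Function('w')(k) = Add(-3, Mul(Rational(1, 2), Add(Add(Rational(4, 3), k), k))) = Add(-3, Mul(Rational(1, 2), Add(Rational(4, 3), Mul(2, k)))) = Add(-3, Add(Rational(2, 3), k)) = Add(Rational(-7, 3), k))
Function('J')(D, P) = Add(2, Mul(4, P))
Mul(Add(-1, Function('w')(6)), Function('J')(3, -3)) = Mul(Add(-1, Add(Rational(-7, 3), 6)), Add(2, Mul(4, -3))) = Mul(Add(-1, Rational(11, 3)), Add(2, -12)) = Mul(Rational(8, 3), -10) = Rational(-80, 3)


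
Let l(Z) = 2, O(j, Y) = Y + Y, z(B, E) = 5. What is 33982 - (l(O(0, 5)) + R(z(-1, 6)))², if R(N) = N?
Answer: 33933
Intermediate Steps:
O(j, Y) = 2*Y
33982 - (l(O(0, 5)) + R(z(-1, 6)))² = 33982 - (2 + 5)² = 33982 - 1*7² = 33982 - 1*49 = 33982 - 49 = 33933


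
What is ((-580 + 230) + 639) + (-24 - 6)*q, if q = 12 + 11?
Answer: -401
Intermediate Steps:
q = 23
((-580 + 230) + 639) + (-24 - 6)*q = ((-580 + 230) + 639) + (-24 - 6)*23 = (-350 + 639) - 30*23 = 289 - 690 = -401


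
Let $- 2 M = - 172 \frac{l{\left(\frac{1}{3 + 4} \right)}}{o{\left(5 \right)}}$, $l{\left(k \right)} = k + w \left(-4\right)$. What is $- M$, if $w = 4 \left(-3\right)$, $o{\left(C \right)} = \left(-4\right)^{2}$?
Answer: $- \frac{14491}{56} \approx -258.77$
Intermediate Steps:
$o{\left(C \right)} = 16$
$w = -12$
$l{\left(k \right)} = 48 + k$ ($l{\left(k \right)} = k - -48 = k + 48 = 48 + k$)
$M = \frac{14491}{56}$ ($M = - \frac{\left(-172\right) \frac{48 + \frac{1}{3 + 4}}{16}}{2} = - \frac{\left(-172\right) \left(48 + \frac{1}{7}\right) \frac{1}{16}}{2} = - \frac{\left(-172\right) \frac{337}{7} \cdot \frac{1}{16}}{2} = - \frac{\left(-172\right) \frac{337}{112}}{2} = \left(- \frac{1}{2}\right) \left(- \frac{14491}{28}\right) = \frac{14491}{56} \approx 258.77$)
$- M = \left(-1\right) \frac{14491}{56} = - \frac{14491}{56}$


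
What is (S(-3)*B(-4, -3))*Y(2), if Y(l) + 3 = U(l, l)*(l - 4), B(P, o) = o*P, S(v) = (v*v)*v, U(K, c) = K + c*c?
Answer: 4860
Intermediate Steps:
U(K, c) = K + c²
S(v) = v³ (S(v) = v²*v = v³)
B(P, o) = P*o
Y(l) = -3 + (-4 + l)*(l + l²) (Y(l) = -3 + (l + l²)*(l - 4) = -3 + (l + l²)*(-4 + l) = -3 + (-4 + l)*(l + l²))
(S(-3)*B(-4, -3))*Y(2) = ((-3)³*(-4*(-3)))*(-3 + 2³ - 4*2 - 3*2²) = (-27*12)*(-3 + 8 - 8 - 3*4) = -324*(-3 + 8 - 8 - 12) = -324*(-15) = 4860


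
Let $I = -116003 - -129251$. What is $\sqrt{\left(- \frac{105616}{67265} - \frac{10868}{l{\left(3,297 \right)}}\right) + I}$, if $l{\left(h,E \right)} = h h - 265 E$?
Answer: $\frac{\sqrt{2577653217136438280290}}{441123870} \approx 115.09$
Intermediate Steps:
$l{\left(h,E \right)} = h^{2} - 265 E$
$I = 13248$ ($I = -116003 + 129251 = 13248$)
$\sqrt{\left(- \frac{105616}{67265} - \frac{10868}{l{\left(3,297 \right)}}\right) + I} = \sqrt{\left(- \frac{105616}{67265} - \frac{10868}{3^{2} - 78705}\right) + 13248} = \sqrt{\left(\left(-105616\right) \frac{1}{67265} - \frac{10868}{9 - 78705}\right) + 13248} = \sqrt{\left(- \frac{105616}{67265} - \frac{10868}{-78696}\right) + 13248} = \sqrt{\left(- \frac{105616}{67265} - - \frac{2717}{19674}\right) + 13248} = \sqrt{\left(- \frac{105616}{67265} + \frac{2717}{19674}\right) + 13248} = \sqrt{- \frac{1895130179}{1323371610} + 13248} = \sqrt{\frac{17530131959101}{1323371610}} = \frac{\sqrt{2577653217136438280290}}{441123870}$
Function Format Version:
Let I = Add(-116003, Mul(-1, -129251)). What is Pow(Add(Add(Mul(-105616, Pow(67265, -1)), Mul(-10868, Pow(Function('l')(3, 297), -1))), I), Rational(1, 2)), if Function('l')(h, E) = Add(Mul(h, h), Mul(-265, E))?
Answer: Mul(Rational(1, 441123870), Pow(2577653217136438280290, Rational(1, 2))) ≈ 115.09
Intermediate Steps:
Function('l')(h, E) = Add(Pow(h, 2), Mul(-265, E))
I = 13248 (I = Add(-116003, 129251) = 13248)
Pow(Add(Add(Mul(-105616, Pow(67265, -1)), Mul(-10868, Pow(Function('l')(3, 297), -1))), I), Rational(1, 2)) = Pow(Add(Add(Mul(-105616, Pow(67265, -1)), Mul(-10868, Pow(Add(Pow(3, 2), Mul(-265, 297)), -1))), 13248), Rational(1, 2)) = Pow(Add(Add(Mul(-105616, Rational(1, 67265)), Mul(-10868, Pow(Add(9, -78705), -1))), 13248), Rational(1, 2)) = Pow(Add(Add(Rational(-105616, 67265), Mul(-10868, Pow(-78696, -1))), 13248), Rational(1, 2)) = Pow(Add(Add(Rational(-105616, 67265), Mul(-10868, Rational(-1, 78696))), 13248), Rational(1, 2)) = Pow(Add(Add(Rational(-105616, 67265), Rational(2717, 19674)), 13248), Rational(1, 2)) = Pow(Add(Rational(-1895130179, 1323371610), 13248), Rational(1, 2)) = Pow(Rational(17530131959101, 1323371610), Rational(1, 2)) = Mul(Rational(1, 441123870), Pow(2577653217136438280290, Rational(1, 2)))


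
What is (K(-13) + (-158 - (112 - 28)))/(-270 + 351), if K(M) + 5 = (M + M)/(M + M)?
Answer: -82/27 ≈ -3.0370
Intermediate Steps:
K(M) = -4 (K(M) = -5 + (M + M)/(M + M) = -5 + (2*M)/((2*M)) = -5 + (2*M)*(1/(2*M)) = -5 + 1 = -4)
(K(-13) + (-158 - (112 - 28)))/(-270 + 351) = (-4 + (-158 - (112 - 28)))/(-270 + 351) = (-4 + (-158 - 1*84))/81 = (-4 + (-158 - 84))*(1/81) = (-4 - 242)*(1/81) = -246*1/81 = -82/27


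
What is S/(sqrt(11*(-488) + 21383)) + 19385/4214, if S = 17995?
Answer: 19385/4214 + 3599*sqrt(16015)/3203 ≈ 146.80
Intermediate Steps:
S/(sqrt(11*(-488) + 21383)) + 19385/4214 = 17995/(sqrt(11*(-488) + 21383)) + 19385/4214 = 17995/(sqrt(-5368 + 21383)) + 19385*(1/4214) = 17995/(sqrt(16015)) + 19385/4214 = 17995*(sqrt(16015)/16015) + 19385/4214 = 3599*sqrt(16015)/3203 + 19385/4214 = 19385/4214 + 3599*sqrt(16015)/3203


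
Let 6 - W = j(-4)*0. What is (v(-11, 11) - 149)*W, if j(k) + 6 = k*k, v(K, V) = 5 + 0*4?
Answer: -864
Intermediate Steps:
v(K, V) = 5 (v(K, V) = 5 + 0 = 5)
j(k) = -6 + k**2 (j(k) = -6 + k*k = -6 + k**2)
W = 6 (W = 6 - (-6 + (-4)**2)*0 = 6 - (-6 + 16)*0 = 6 - 10*0 = 6 - 1*0 = 6 + 0 = 6)
(v(-11, 11) - 149)*W = (5 - 149)*6 = -144*6 = -864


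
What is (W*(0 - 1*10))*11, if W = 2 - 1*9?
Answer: 770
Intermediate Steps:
W = -7 (W = 2 - 9 = -7)
(W*(0 - 1*10))*11 = -7*(0 - 1*10)*11 = -7*(0 - 10)*11 = -7*(-10)*11 = 70*11 = 770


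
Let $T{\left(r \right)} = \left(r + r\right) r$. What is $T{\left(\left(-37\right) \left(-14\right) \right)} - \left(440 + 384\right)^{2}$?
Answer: $-142328$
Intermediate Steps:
$T{\left(r \right)} = 2 r^{2}$ ($T{\left(r \right)} = 2 r r = 2 r^{2}$)
$T{\left(\left(-37\right) \left(-14\right) \right)} - \left(440 + 384\right)^{2} = 2 \left(\left(-37\right) \left(-14\right)\right)^{2} - \left(440 + 384\right)^{2} = 2 \cdot 518^{2} - 824^{2} = 2 \cdot 268324 - 678976 = 536648 - 678976 = -142328$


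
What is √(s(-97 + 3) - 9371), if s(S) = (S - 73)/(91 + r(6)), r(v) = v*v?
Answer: 2*I*√37791517/127 ≈ 96.811*I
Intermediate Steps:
r(v) = v²
s(S) = -73/127 + S/127 (s(S) = (S - 73)/(91 + 6²) = (-73 + S)/(91 + 36) = (-73 + S)/127 = (-73 + S)*(1/127) = -73/127 + S/127)
√(s(-97 + 3) - 9371) = √((-73/127 + (-97 + 3)/127) - 9371) = √((-73/127 + (1/127)*(-94)) - 9371) = √((-73/127 - 94/127) - 9371) = √(-167/127 - 9371) = √(-1190284/127) = 2*I*√37791517/127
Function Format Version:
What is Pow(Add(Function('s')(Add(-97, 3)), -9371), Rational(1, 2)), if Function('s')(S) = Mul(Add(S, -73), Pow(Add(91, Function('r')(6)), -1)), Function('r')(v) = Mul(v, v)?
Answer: Mul(Rational(2, 127), I, Pow(37791517, Rational(1, 2))) ≈ Mul(96.811, I)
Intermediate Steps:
Function('r')(v) = Pow(v, 2)
Function('s')(S) = Add(Rational(-73, 127), Mul(Rational(1, 127), S)) (Function('s')(S) = Mul(Add(S, -73), Pow(Add(91, Pow(6, 2)), -1)) = Mul(Add(-73, S), Pow(Add(91, 36), -1)) = Mul(Add(-73, S), Pow(127, -1)) = Mul(Add(-73, S), Rational(1, 127)) = Add(Rational(-73, 127), Mul(Rational(1, 127), S)))
Pow(Add(Function('s')(Add(-97, 3)), -9371), Rational(1, 2)) = Pow(Add(Add(Rational(-73, 127), Mul(Rational(1, 127), Add(-97, 3))), -9371), Rational(1, 2)) = Pow(Add(Add(Rational(-73, 127), Mul(Rational(1, 127), -94)), -9371), Rational(1, 2)) = Pow(Add(Add(Rational(-73, 127), Rational(-94, 127)), -9371), Rational(1, 2)) = Pow(Add(Rational(-167, 127), -9371), Rational(1, 2)) = Pow(Rational(-1190284, 127), Rational(1, 2)) = Mul(Rational(2, 127), I, Pow(37791517, Rational(1, 2)))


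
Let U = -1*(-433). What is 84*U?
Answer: 36372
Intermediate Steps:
U = 433
84*U = 84*433 = 36372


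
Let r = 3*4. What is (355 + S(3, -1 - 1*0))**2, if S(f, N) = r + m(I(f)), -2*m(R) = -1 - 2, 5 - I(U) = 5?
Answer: 543169/4 ≈ 1.3579e+5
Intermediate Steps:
I(U) = 0 (I(U) = 5 - 1*5 = 5 - 5 = 0)
m(R) = 3/2 (m(R) = -(-1 - 2)/2 = -1/2*(-3) = 3/2)
r = 12
S(f, N) = 27/2 (S(f, N) = 12 + 3/2 = 27/2)
(355 + S(3, -1 - 1*0))**2 = (355 + 27/2)**2 = (737/2)**2 = 543169/4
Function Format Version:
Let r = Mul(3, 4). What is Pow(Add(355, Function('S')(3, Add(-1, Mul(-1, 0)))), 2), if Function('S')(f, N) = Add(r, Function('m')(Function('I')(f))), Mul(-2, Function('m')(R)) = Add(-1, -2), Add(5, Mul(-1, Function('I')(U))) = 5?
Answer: Rational(543169, 4) ≈ 1.3579e+5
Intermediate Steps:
Function('I')(U) = 0 (Function('I')(U) = Add(5, Mul(-1, 5)) = Add(5, -5) = 0)
Function('m')(R) = Rational(3, 2) (Function('m')(R) = Mul(Rational(-1, 2), Add(-1, -2)) = Mul(Rational(-1, 2), -3) = Rational(3, 2))
r = 12
Function('S')(f, N) = Rational(27, 2) (Function('S')(f, N) = Add(12, Rational(3, 2)) = Rational(27, 2))
Pow(Add(355, Function('S')(3, Add(-1, Mul(-1, 0)))), 2) = Pow(Add(355, Rational(27, 2)), 2) = Pow(Rational(737, 2), 2) = Rational(543169, 4)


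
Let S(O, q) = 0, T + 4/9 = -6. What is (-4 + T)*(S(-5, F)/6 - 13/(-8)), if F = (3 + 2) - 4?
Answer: -611/36 ≈ -16.972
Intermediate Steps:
F = 1 (F = 5 - 4 = 1)
T = -58/9 (T = -4/9 - 6 = -58/9 ≈ -6.4444)
(-4 + T)*(S(-5, F)/6 - 13/(-8)) = (-4 - 58/9)*(0/6 - 13/(-8)) = -94*(0*(⅙) - 13*(-⅛))/9 = -94*(0 + 13/8)/9 = -94/9*13/8 = -611/36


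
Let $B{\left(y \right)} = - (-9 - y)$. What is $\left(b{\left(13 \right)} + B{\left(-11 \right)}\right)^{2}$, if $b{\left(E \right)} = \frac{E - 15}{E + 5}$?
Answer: $\frac{361}{81} \approx 4.4568$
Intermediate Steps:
$B{\left(y \right)} = 9 + y$
$b{\left(E \right)} = \frac{-15 + E}{5 + E}$ ($b{\left(E \right)} = \frac{E - 15}{5 + E} = \frac{-15 + E}{5 + E}$)
$\left(b{\left(13 \right)} + B{\left(-11 \right)}\right)^{2} = \left(\frac{-15 + 13}{5 + 13} + \left(9 - 11\right)\right)^{2} = \left(\frac{1}{18} \left(-2\right) - 2\right)^{2} = \left(- \frac{1}{9} - 2\right)^{2} = \left(- \frac{19}{9}\right)^{2} = \frac{361}{81}$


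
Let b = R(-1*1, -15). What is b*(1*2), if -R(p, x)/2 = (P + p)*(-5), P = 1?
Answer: 0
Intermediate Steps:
R(p, x) = 10 + 10*p (R(p, x) = -2*(1 + p)*(-5) = -2*(-5 - 5*p) = 10 + 10*p)
b = 0 (b = 10 + 10*(-1*1) = 10 + 10*(-1) = 10 - 10 = 0)
b*(1*2) = 0*(1*2) = 0*2 = 0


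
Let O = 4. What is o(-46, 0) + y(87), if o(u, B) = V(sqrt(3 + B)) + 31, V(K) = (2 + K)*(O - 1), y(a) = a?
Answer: 124 + 3*sqrt(3) ≈ 129.20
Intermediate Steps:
V(K) = 6 + 3*K (V(K) = (2 + K)*(4 - 1) = (2 + K)*3 = 6 + 3*K)
o(u, B) = 37 + 3*sqrt(3 + B) (o(u, B) = (6 + 3*sqrt(3 + B)) + 31 = 37 + 3*sqrt(3 + B))
o(-46, 0) + y(87) = (37 + 3*sqrt(3 + 0)) + 87 = (37 + 3*sqrt(3)) + 87 = 124 + 3*sqrt(3)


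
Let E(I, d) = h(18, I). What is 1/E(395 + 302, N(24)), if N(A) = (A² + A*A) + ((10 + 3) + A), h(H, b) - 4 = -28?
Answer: -1/24 ≈ -0.041667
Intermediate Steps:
h(H, b) = -24 (h(H, b) = 4 - 28 = -24)
N(A) = 13 + A + 2*A² (N(A) = (A² + A²) + (13 + A) = 2*A² + (13 + A) = 13 + A + 2*A²)
E(I, d) = -24
1/E(395 + 302, N(24)) = 1/(-24) = -1/24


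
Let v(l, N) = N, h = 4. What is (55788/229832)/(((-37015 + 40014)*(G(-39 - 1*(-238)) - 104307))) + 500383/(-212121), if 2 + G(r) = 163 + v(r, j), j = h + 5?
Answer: -690702817246743913/292800859039822518 ≈ -2.3590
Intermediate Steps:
j = 9 (j = 4 + 5 = 9)
G(r) = 170 (G(r) = -2 + (163 + 9) = -2 + 172 = 170)
(55788/229832)/(((-37015 + 40014)*(G(-39 - 1*(-238)) - 104307))) + 500383/(-212121) = (55788/229832)/(((-37015 + 40014)*(170 - 104307))) + 500383/(-212121) = (55788*(1/229832))/((2999*(-104137))) + 500383*(-1/212121) = (13947/57458)/(-312306863) - 38491/16317 = (13947/57458)*(-1/312306863) - 38491/16317 = -13947/17944527734254 - 38491/16317 = -690702817246743913/292800859039822518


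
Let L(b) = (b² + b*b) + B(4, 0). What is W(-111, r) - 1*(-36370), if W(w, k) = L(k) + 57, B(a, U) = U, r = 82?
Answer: 49875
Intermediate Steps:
L(b) = 2*b² (L(b) = (b² + b*b) + 0 = (b² + b²) + 0 = 2*b² + 0 = 2*b²)
W(w, k) = 57 + 2*k² (W(w, k) = 2*k² + 57 = 57 + 2*k²)
W(-111, r) - 1*(-36370) = (57 + 2*82²) - 1*(-36370) = (57 + 2*6724) + 36370 = (57 + 13448) + 36370 = 13505 + 36370 = 49875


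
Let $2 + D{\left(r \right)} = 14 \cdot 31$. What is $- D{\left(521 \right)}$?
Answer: $-432$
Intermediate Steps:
$D{\left(r \right)} = 432$ ($D{\left(r \right)} = -2 + 14 \cdot 31 = -2 + 434 = 432$)
$- D{\left(521 \right)} = \left(-1\right) 432 = -432$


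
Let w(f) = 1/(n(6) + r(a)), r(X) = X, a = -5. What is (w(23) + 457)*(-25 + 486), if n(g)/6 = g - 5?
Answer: 211138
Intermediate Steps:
n(g) = -30 + 6*g (n(g) = 6*(g - 5) = 6*(-5 + g) = -30 + 6*g)
w(f) = 1 (w(f) = 1/((-30 + 6*6) - 5) = 1/((-30 + 36) - 5) = 1/(6 - 5) = 1/1 = 1)
(w(23) + 457)*(-25 + 486) = (1 + 457)*(-25 + 486) = 458*461 = 211138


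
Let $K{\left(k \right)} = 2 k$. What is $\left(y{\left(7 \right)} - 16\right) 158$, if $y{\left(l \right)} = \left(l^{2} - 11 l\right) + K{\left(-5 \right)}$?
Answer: $-8532$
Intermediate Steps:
$y{\left(l \right)} = -10 + l^{2} - 11 l$ ($y{\left(l \right)} = \left(l^{2} - 11 l\right) + 2 \left(-5\right) = \left(l^{2} - 11 l\right) - 10 = -10 + l^{2} - 11 l$)
$\left(y{\left(7 \right)} - 16\right) 158 = \left(\left(-10 + 7^{2} - 77\right) - 16\right) 158 = \left(\left(-10 + 49 - 77\right) - 16\right) 158 = \left(-38 - 16\right) 158 = \left(-54\right) 158 = -8532$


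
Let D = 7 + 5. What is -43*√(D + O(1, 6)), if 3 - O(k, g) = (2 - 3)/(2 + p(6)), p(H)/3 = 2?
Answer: -473*√2/4 ≈ -167.23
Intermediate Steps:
D = 12
p(H) = 6 (p(H) = 3*2 = 6)
O(k, g) = 25/8 (O(k, g) = 3 - (2 - 3)/(2 + 6) = 3 - (-1)/8 = 3 - 1*(-⅛) = 3 + ⅛ = 25/8)
-43*√(D + O(1, 6)) = -43*√(12 + 25/8) = -473*√2/4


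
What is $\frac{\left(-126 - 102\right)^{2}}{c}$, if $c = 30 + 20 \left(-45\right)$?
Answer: $- \frac{8664}{145} \approx -59.752$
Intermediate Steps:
$c = -870$ ($c = 30 - 900 = -870$)
$\frac{\left(-126 - 102\right)^{2}}{c} = \frac{\left(-126 - 102\right)^{2}}{-870} = \left(-228\right)^{2} \left(- \frac{1}{870}\right) = 51984 \left(- \frac{1}{870}\right) = - \frac{8664}{145}$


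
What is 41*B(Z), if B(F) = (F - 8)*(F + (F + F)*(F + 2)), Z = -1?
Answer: 1107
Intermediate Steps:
B(F) = (-8 + F)*(F + 2*F*(2 + F)) (B(F) = (-8 + F)*(F + (2*F)*(2 + F)) = (-8 + F)*(F + 2*F*(2 + F)))
41*B(Z) = 41*(-(-40 - 11*(-1) + 2*(-1)²)) = 41*(-(-40 + 11 + 2*1)) = 41*(-(-40 + 11 + 2)) = 41*(-1*(-27)) = 41*27 = 1107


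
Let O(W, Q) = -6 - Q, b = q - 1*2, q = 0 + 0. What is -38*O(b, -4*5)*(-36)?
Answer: 19152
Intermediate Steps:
q = 0
b = -2 (b = 0 - 1*2 = 0 - 2 = -2)
-38*O(b, -4*5)*(-36) = -38*(-6 - (-4)*5)*(-36) = -38*(-6 - 1*(-20))*(-36) = -38*(-6 + 20)*(-36) = -38*14*(-36) = -532*(-36) = 19152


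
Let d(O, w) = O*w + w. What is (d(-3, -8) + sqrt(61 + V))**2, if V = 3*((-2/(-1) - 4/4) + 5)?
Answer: (16 + sqrt(79))**2 ≈ 619.42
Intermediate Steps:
d(O, w) = w + O*w
V = 18 (V = 3*((-2*(-1) - 4*1/4) + 5) = 3*((2 - 1) + 5) = 3*(1 + 5) = 3*6 = 18)
(d(-3, -8) + sqrt(61 + V))**2 = (-8*(1 - 3) + sqrt(61 + 18))**2 = (-8*(-2) + sqrt(79))**2 = (16 + sqrt(79))**2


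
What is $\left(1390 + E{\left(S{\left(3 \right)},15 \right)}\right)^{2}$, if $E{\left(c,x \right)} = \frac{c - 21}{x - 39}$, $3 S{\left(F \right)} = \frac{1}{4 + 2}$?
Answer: $\frac{361029134449}{186624} \approx 1.9345 \cdot 10^{6}$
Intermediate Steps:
$S{\left(F \right)} = \frac{1}{18}$ ($S{\left(F \right)} = \frac{1}{3 \left(4 + 2\right)} = \frac{1}{3 \cdot 6} = \frac{1}{3} \cdot \frac{1}{6} = \frac{1}{18}$)
$E{\left(c,x \right)} = \frac{-21 + c}{-39 + x}$
$\left(1390 + E{\left(S{\left(3 \right)},15 \right)}\right)^{2} = \left(1390 + \frac{-21 + \frac{1}{18}}{-39 + 15}\right)^{2} = \left(1390 + \frac{1}{-24} \left(- \frac{377}{18}\right)\right)^{2} = \left(1390 - - \frac{377}{432}\right)^{2} = \left(1390 + \frac{377}{432}\right)^{2} = \left(\frac{600857}{432}\right)^{2} = \frac{361029134449}{186624}$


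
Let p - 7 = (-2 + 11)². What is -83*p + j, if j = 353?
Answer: -6951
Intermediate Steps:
p = 88 (p = 7 + (-2 + 11)² = 7 + 9² = 7 + 81 = 88)
-83*p + j = -83*88 + 353 = -7304 + 353 = -6951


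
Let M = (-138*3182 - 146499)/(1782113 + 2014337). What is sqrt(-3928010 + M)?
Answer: I*sqrt(2264581536648163670)/759290 ≈ 1981.9*I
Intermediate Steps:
M = -117123/759290 (M = (-439116 - 146499)/3796450 = -585615*1/3796450 = -117123/759290 ≈ -0.15425)
sqrt(-3928010 + M) = sqrt(-3928010 - 117123/759290) = sqrt(-2982498830023/759290) = I*sqrt(2264581536648163670)/759290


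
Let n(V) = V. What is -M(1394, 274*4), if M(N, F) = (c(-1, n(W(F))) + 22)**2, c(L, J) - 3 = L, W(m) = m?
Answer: -576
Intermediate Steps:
c(L, J) = 3 + L
M(N, F) = 576 (M(N, F) = ((3 - 1) + 22)**2 = (2 + 22)**2 = 24**2 = 576)
-M(1394, 274*4) = -1*576 = -576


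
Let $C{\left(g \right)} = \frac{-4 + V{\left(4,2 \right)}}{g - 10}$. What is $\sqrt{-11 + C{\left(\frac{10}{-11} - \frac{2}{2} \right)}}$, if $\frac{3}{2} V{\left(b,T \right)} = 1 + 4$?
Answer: $\frac{i \sqrt{1690293}}{393} \approx 3.3082 i$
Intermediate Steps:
$V{\left(b,T \right)} = \frac{10}{3}$ ($V{\left(b,T \right)} = \frac{2 \left(1 + 4\right)}{3} = \frac{2}{3} \cdot 5 = \frac{10}{3}$)
$C{\left(g \right)} = - \frac{2}{3 \left(-10 + g\right)}$ ($C{\left(g \right)} = \frac{-4 + \frac{10}{3}}{g - 10} = - \frac{2}{3 \left(-10 + g\right)}$)
$\sqrt{-11 + C{\left(\frac{10}{-11} - \frac{2}{2} \right)}} = \sqrt{-11 - \frac{2}{-30 + 3 \left(\frac{10}{-11} - \frac{2}{2}\right)}} = \sqrt{-11 - \frac{2}{-30 + 3 \left(10 \left(- \frac{1}{11}\right) - 1\right)}} = \sqrt{-11 - \frac{2}{-30 + 3 \left(- \frac{10}{11} - 1\right)}} = \sqrt{-11 - \frac{2}{-30 + 3 \left(- \frac{21}{11}\right)}} = \sqrt{-11 - \frac{2}{-30 - \frac{63}{11}}} = \sqrt{-11 - \frac{2}{- \frac{393}{11}}} = \sqrt{-11 - - \frac{22}{393}} = \sqrt{-11 + \frac{22}{393}} = \sqrt{- \frac{4301}{393}} = \frac{i \sqrt{1690293}}{393}$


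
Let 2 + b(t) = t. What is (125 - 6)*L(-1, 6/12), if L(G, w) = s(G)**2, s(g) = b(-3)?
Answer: 2975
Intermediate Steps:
b(t) = -2 + t
s(g) = -5 (s(g) = -2 - 3 = -5)
L(G, w) = 25 (L(G, w) = (-5)**2 = 25)
(125 - 6)*L(-1, 6/12) = (125 - 6)*25 = 119*25 = 2975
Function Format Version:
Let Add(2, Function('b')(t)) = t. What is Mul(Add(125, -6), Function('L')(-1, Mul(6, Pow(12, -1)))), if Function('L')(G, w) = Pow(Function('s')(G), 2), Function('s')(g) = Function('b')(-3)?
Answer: 2975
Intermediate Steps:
Function('b')(t) = Add(-2, t)
Function('s')(g) = -5 (Function('s')(g) = Add(-2, -3) = -5)
Function('L')(G, w) = 25 (Function('L')(G, w) = Pow(-5, 2) = 25)
Mul(Add(125, -6), Function('L')(-1, Mul(6, Pow(12, -1)))) = Mul(Add(125, -6), 25) = Mul(119, 25) = 2975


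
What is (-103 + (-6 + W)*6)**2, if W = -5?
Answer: 28561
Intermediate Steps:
(-103 + (-6 + W)*6)**2 = (-103 + (-6 - 5)*6)**2 = (-103 - 11*6)**2 = (-103 - 66)**2 = (-169)**2 = 28561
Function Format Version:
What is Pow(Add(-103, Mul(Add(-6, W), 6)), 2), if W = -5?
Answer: 28561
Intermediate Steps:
Pow(Add(-103, Mul(Add(-6, W), 6)), 2) = Pow(Add(-103, Mul(Add(-6, -5), 6)), 2) = Pow(Add(-103, Mul(-11, 6)), 2) = Pow(Add(-103, -66), 2) = Pow(-169, 2) = 28561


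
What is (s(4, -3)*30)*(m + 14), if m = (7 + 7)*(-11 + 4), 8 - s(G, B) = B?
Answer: -27720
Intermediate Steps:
s(G, B) = 8 - B
m = -98 (m = 14*(-7) = -98)
(s(4, -3)*30)*(m + 14) = ((8 - 1*(-3))*30)*(-98 + 14) = ((8 + 3)*30)*(-84) = (11*30)*(-84) = 330*(-84) = -27720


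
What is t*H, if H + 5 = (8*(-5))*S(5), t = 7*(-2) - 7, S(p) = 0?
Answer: 105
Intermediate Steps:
t = -21 (t = -14 - 7 = -21)
H = -5 (H = -5 + (8*(-5))*0 = -5 - 40*0 = -5 + 0 = -5)
t*H = -21*(-5) = 105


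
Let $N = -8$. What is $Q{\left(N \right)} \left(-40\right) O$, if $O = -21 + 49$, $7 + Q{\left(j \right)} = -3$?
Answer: $11200$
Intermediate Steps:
$Q{\left(j \right)} = -10$ ($Q{\left(j \right)} = -7 - 3 = -10$)
$O = 28$
$Q{\left(N \right)} \left(-40\right) O = \left(-10\right) \left(-40\right) 28 = 400 \cdot 28 = 11200$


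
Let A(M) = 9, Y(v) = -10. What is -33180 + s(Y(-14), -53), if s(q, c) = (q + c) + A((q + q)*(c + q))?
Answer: -33234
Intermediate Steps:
s(q, c) = 9 + c + q (s(q, c) = (q + c) + 9 = (c + q) + 9 = 9 + c + q)
-33180 + s(Y(-14), -53) = -33180 + (9 - 53 - 10) = -33180 - 54 = -33234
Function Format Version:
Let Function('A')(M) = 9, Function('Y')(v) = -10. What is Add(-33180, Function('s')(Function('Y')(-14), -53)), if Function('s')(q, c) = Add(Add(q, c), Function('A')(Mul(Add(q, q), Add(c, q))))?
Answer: -33234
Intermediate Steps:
Function('s')(q, c) = Add(9, c, q) (Function('s')(q, c) = Add(Add(q, c), 9) = Add(Add(c, q), 9) = Add(9, c, q))
Add(-33180, Function('s')(Function('Y')(-14), -53)) = Add(-33180, Add(9, -53, -10)) = Add(-33180, -54) = -33234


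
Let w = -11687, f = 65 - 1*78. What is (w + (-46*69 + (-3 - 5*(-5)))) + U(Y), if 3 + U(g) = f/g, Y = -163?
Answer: -2419233/163 ≈ -14842.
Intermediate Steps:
f = -13 (f = 65 - 78 = -13)
U(g) = -3 - 13/g
(w + (-46*69 + (-3 - 5*(-5)))) + U(Y) = (-11687 + (-46*69 + (-3 - 5*(-5)))) + (-3 - 13/(-163)) = (-11687 + (-3174 + (-3 + 25))) + (-3 - 13*(-1/163)) = (-11687 + (-3174 + 22)) + (-3 + 13/163) = (-11687 - 3152) - 476/163 = -14839 - 476/163 = -2419233/163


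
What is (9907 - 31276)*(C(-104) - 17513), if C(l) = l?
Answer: 376457673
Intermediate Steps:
(9907 - 31276)*(C(-104) - 17513) = (9907 - 31276)*(-104 - 17513) = -21369*(-17617) = 376457673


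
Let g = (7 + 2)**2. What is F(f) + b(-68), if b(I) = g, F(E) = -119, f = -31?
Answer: -38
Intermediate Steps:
g = 81 (g = 9**2 = 81)
b(I) = 81
F(f) + b(-68) = -119 + 81 = -38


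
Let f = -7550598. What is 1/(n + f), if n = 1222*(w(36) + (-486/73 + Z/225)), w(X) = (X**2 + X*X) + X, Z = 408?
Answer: -5475/23789431334 ≈ -2.3014e-7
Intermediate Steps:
w(X) = X + 2*X**2 (w(X) = (X**2 + X**2) + X = 2*X**2 + X = X + 2*X**2)
n = 17550092716/5475 (n = 1222*(36*(1 + 2*36) + (-486/73 + 408/225)) = 1222*(36*(1 + 72) + (-486*1/73 + 408*(1/225))) = 1222*(36*73 + (-486/73 + 136/75)) = 1222*(2628 - 26522/5475) = 1222*(14361778/5475) = 17550092716/5475 ≈ 3.2055e+6)
1/(n + f) = 1/(17550092716/5475 - 7550598) = 1/(-23789431334/5475) = -5475/23789431334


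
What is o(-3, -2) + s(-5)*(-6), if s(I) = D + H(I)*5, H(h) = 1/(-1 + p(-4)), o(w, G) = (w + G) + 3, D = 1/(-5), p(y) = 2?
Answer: -154/5 ≈ -30.800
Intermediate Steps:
D = -⅕ ≈ -0.20000
o(w, G) = 3 + G + w (o(w, G) = (G + w) + 3 = 3 + G + w)
H(h) = 1 (H(h) = 1/(-1 + 2) = 1/1 = 1)
s(I) = 24/5 (s(I) = -⅕ + 1*5 = -⅕ + 5 = 24/5)
o(-3, -2) + s(-5)*(-6) = (3 - 2 - 3) + (24/5)*(-6) = -2 - 144/5 = -154/5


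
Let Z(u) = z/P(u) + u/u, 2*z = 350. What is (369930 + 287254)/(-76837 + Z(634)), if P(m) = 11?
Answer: -7229024/845021 ≈ -8.5548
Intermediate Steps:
z = 175 (z = (½)*350 = 175)
Z(u) = 186/11 (Z(u) = 175/11 + u/u = 175*(1/11) + 1 = 175/11 + 1 = 186/11)
(369930 + 287254)/(-76837 + Z(634)) = (369930 + 287254)/(-76837 + 186/11) = 657184/(-845021/11) = 657184*(-11/845021) = -7229024/845021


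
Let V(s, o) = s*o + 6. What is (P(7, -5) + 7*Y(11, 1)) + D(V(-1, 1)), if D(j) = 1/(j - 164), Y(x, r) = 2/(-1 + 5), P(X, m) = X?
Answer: 3337/318 ≈ 10.494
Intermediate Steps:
V(s, o) = 6 + o*s (V(s, o) = o*s + 6 = 6 + o*s)
Y(x, r) = ½ (Y(x, r) = 2/4 = 2*(¼) = ½)
D(j) = 1/(-164 + j)
(P(7, -5) + 7*Y(11, 1)) + D(V(-1, 1)) = (7 + 7*(½)) + 1/(-164 + (6 + 1*(-1))) = (7 + 7/2) + 1/(-164 + (6 - 1)) = 21/2 + 1/(-164 + 5) = 21/2 + 1/(-159) = 21/2 - 1/159 = 3337/318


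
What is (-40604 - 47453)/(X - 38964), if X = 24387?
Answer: 88057/14577 ≈ 6.0408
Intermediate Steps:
(-40604 - 47453)/(X - 38964) = (-40604 - 47453)/(24387 - 38964) = -88057/(-14577) = -88057*(-1/14577) = 88057/14577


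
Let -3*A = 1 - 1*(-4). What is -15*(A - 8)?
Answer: 145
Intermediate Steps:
A = -5/3 (A = -(1 - 1*(-4))/3 = -(1 + 4)/3 = -1/3*5 = -5/3 ≈ -1.6667)
-15*(A - 8) = -15*(-5/3 - 8) = -15*(-29/3) = 145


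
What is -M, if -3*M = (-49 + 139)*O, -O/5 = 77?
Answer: -11550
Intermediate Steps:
O = -385 (O = -5*77 = -385)
M = 11550 (M = -(-49 + 139)*(-385)/3 = -30*(-385) = -1/3*(-34650) = 11550)
-M = -1*11550 = -11550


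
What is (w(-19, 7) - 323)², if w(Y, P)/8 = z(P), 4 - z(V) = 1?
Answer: 89401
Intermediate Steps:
z(V) = 3 (z(V) = 4 - 1*1 = 4 - 1 = 3)
w(Y, P) = 24 (w(Y, P) = 8*3 = 24)
(w(-19, 7) - 323)² = (24 - 323)² = (-299)² = 89401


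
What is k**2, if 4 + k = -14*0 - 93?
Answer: 9409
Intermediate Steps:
k = -97 (k = -4 + (-14*0 - 93) = -4 + (0 - 93) = -4 - 93 = -97)
k**2 = (-97)**2 = 9409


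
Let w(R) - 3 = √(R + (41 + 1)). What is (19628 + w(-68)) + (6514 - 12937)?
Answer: 13208 + I*√26 ≈ 13208.0 + 5.099*I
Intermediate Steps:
w(R) = 3 + √(42 + R) (w(R) = 3 + √(R + (41 + 1)) = 3 + √(R + 42) = 3 + √(42 + R))
(19628 + w(-68)) + (6514 - 12937) = (19628 + (3 + √(42 - 68))) + (6514 - 12937) = (19628 + (3 + √(-26))) - 6423 = (19628 + (3 + I*√26)) - 6423 = (19631 + I*√26) - 6423 = 13208 + I*√26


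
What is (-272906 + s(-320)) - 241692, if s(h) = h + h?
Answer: -515238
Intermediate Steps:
s(h) = 2*h
(-272906 + s(-320)) - 241692 = (-272906 + 2*(-320)) - 241692 = (-272906 - 640) - 241692 = -273546 - 241692 = -515238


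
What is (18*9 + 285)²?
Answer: 199809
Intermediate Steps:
(18*9 + 285)² = (162 + 285)² = 447² = 199809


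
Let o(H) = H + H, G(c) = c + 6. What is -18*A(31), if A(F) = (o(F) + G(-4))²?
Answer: -73728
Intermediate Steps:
G(c) = 6 + c
o(H) = 2*H
A(F) = (2 + 2*F)² (A(F) = (2*F + (6 - 4))² = (2*F + 2)² = (2 + 2*F)²)
-18*A(31) = -72*(1 + 31)² = -72*32² = -72*1024 = -18*4096 = -73728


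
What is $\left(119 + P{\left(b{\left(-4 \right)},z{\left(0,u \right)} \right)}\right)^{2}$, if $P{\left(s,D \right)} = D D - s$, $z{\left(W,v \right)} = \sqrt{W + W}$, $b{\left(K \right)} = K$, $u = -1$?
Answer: $15129$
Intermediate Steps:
$z{\left(W,v \right)} = \sqrt{2} \sqrt{W}$ ($z{\left(W,v \right)} = \sqrt{2 W} = \sqrt{2} \sqrt{W}$)
$P{\left(s,D \right)} = D^{2} - s$
$\left(119 + P{\left(b{\left(-4 \right)},z{\left(0,u \right)} \right)}\right)^{2} = \left(119 + \left(\left(\sqrt{2} \sqrt{0}\right)^{2} - -4\right)\right)^{2} = \left(119 + \left(\left(\sqrt{2} \cdot 0\right)^{2} + 4\right)\right)^{2} = \left(119 + \left(0^{2} + 4\right)\right)^{2} = \left(119 + \left(0 + 4\right)\right)^{2} = \left(119 + 4\right)^{2} = 123^{2} = 15129$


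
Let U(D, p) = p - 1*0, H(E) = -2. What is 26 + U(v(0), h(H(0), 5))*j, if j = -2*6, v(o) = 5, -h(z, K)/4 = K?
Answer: 266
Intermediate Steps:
h(z, K) = -4*K
j = -12
U(D, p) = p (U(D, p) = p + 0 = p)
26 + U(v(0), h(H(0), 5))*j = 26 - 4*5*(-12) = 26 - 20*(-12) = 26 + 240 = 266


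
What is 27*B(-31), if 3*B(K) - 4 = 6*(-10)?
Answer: -504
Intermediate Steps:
B(K) = -56/3 (B(K) = 4/3 + (6*(-10))/3 = 4/3 + (⅓)*(-60) = 4/3 - 20 = -56/3)
27*B(-31) = 27*(-56/3) = -504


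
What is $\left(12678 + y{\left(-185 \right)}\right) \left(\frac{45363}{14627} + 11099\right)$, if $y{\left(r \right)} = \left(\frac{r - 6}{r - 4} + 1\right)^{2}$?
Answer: $\frac{73565342013463768}{522491067} \approx 1.408 \cdot 10^{8}$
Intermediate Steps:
$y{\left(r \right)} = \left(1 + \frac{-6 + r}{-4 + r}\right)^{2}$ ($y{\left(r \right)} = \left(\frac{-6 + r}{-4 + r} + 1\right)^{2} = \left(1 + \frac{-6 + r}{-4 + r}\right)^{2}$)
$\left(12678 + y{\left(-185 \right)}\right) \left(\frac{45363}{14627} + 11099\right) = \left(12678 + \frac{4 \left(-5 - 185\right)^{2}}{\left(-4 - 185\right)^{2}}\right) \left(\frac{45363}{14627} + 11099\right) = \left(12678 + \frac{4 \left(-190\right)^{2}}{35721}\right) \left(45363 \cdot \frac{1}{14627} + 11099\right) = \left(12678 + 4 \cdot 36100 \cdot \frac{1}{35721}\right) \left(\frac{45363}{14627} + 11099\right) = \left(12678 + \frac{144400}{35721}\right) \frac{162390436}{14627} = \frac{453015238}{35721} \cdot \frac{162390436}{14627} = \frac{73565342013463768}{522491067}$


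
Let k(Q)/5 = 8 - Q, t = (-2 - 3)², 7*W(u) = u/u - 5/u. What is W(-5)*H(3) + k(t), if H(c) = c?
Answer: -589/7 ≈ -84.143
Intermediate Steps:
W(u) = ⅐ - 5/(7*u) (W(u) = (u/u - 5/u)/7 = (1 - 5/u)/7 = ⅐ - 5/(7*u))
t = 25 (t = (-5)² = 25)
k(Q) = 40 - 5*Q (k(Q) = 5*(8 - Q) = 40 - 5*Q)
W(-5)*H(3) + k(t) = ((⅐)*(-5 - 5)/(-5))*3 + (40 - 5*25) = ((⅐)*(-⅕)*(-10))*3 + (40 - 125) = (2/7)*3 - 85 = 6/7 - 85 = -589/7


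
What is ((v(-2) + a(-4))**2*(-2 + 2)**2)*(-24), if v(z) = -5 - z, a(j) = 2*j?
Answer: 0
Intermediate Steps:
((v(-2) + a(-4))**2*(-2 + 2)**2)*(-24) = (((-5 - 1*(-2)) + 2*(-4))**2*(-2 + 2)**2)*(-24) = (((-5 + 2) - 8)**2*0**2)*(-24) = ((-3 - 8)**2*0)*(-24) = ((-11)**2*0)*(-24) = (121*0)*(-24) = 0*(-24) = 0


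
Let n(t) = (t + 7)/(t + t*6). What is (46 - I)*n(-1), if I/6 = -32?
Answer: -204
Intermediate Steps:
n(t) = (7 + t)/(7*t) (n(t) = (7 + t)/(t + 6*t) = (7 + t)/((7*t)) = (7 + t)*(1/(7*t)) = (7 + t)/(7*t))
I = -192 (I = 6*(-32) = -192)
(46 - I)*n(-1) = (46 - 1*(-192))*((1/7)*(7 - 1)/(-1)) = (46 + 192)*((1/7)*(-1)*6) = 238*(-6/7) = -204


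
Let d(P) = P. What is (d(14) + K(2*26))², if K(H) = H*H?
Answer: 7387524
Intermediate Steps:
K(H) = H²
(d(14) + K(2*26))² = (14 + (2*26)²)² = (14 + 52²)² = (14 + 2704)² = 2718² = 7387524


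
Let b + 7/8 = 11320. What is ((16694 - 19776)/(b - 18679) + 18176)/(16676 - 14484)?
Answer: 66888085/8066423 ≈ 8.2922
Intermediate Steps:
b = 90553/8 (b = -7/8 + 11320 = 90553/8 ≈ 11319.)
((16694 - 19776)/(b - 18679) + 18176)/(16676 - 14484) = ((16694 - 19776)/(90553/8 - 18679) + 18176)/(16676 - 14484) = (-3082/(-58879/8) + 18176)/2192 = (-3082*(-8/58879) + 18176)*(1/2192) = (24656/58879 + 18176)*(1/2192) = (1070209360/58879)*(1/2192) = 66888085/8066423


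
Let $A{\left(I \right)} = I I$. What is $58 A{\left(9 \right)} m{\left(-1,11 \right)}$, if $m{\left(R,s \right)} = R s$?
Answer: $-51678$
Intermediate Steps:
$A{\left(I \right)} = I^{2}$
$58 A{\left(9 \right)} m{\left(-1,11 \right)} = 58 \cdot 9^{2} \left(\left(-1\right) 11\right) = 58 \cdot 81 \left(-11\right) = 4698 \left(-11\right) = -51678$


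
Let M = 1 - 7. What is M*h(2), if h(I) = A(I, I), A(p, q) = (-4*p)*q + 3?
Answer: 78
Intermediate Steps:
A(p, q) = 3 - 4*p*q (A(p, q) = -4*p*q + 3 = 3 - 4*p*q)
h(I) = 3 - 4*I² (h(I) = 3 - 4*I*I = 3 - 4*I²)
M = -6
M*h(2) = -6*(3 - 4*2²) = -6*(3 - 4*4) = -6*(3 - 16) = -6*(-13) = 78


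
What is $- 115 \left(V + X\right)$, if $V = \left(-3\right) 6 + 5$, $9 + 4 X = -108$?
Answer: $\frac{19435}{4} \approx 4858.8$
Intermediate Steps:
$X = - \frac{117}{4}$ ($X = - \frac{9}{4} + \frac{1}{4} \left(-108\right) = - \frac{9}{4} - 27 = - \frac{117}{4} \approx -29.25$)
$V = -13$ ($V = -18 + 5 = -13$)
$- 115 \left(V + X\right) = - 115 \left(-13 - \frac{117}{4}\right) = \left(-115\right) \left(- \frac{169}{4}\right) = \frac{19435}{4}$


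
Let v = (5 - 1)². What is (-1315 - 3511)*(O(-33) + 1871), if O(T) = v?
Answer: -9106662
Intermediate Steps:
v = 16 (v = 4² = 16)
O(T) = 16
(-1315 - 3511)*(O(-33) + 1871) = (-1315 - 3511)*(16 + 1871) = -4826*1887 = -9106662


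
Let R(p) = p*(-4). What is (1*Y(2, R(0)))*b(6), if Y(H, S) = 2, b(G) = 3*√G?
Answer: 6*√6 ≈ 14.697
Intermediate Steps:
R(p) = -4*p
(1*Y(2, R(0)))*b(6) = (1*2)*(3*√6) = 2*(3*√6) = 6*√6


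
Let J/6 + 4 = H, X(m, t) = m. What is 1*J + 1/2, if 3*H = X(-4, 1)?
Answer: -63/2 ≈ -31.500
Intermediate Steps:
H = -4/3 (H = (⅓)*(-4) = -4/3 ≈ -1.3333)
J = -32 (J = -24 + 6*(-4/3) = -24 - 8 = -32)
1*J + 1/2 = 1*(-32) + 1/2 = -32 + ½ = -63/2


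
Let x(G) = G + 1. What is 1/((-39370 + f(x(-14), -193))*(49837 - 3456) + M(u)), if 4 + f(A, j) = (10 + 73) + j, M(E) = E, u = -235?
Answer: -1/1831307639 ≈ -5.4606e-10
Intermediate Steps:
x(G) = 1 + G
f(A, j) = 79 + j (f(A, j) = -4 + ((10 + 73) + j) = -4 + (83 + j) = 79 + j)
1/((-39370 + f(x(-14), -193))*(49837 - 3456) + M(u)) = 1/((-39370 + (79 - 193))*(49837 - 3456) - 235) = 1/((-39370 - 114)*46381 - 235) = 1/(-39484*46381 - 235) = 1/(-1831307404 - 235) = 1/(-1831307639) = -1/1831307639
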